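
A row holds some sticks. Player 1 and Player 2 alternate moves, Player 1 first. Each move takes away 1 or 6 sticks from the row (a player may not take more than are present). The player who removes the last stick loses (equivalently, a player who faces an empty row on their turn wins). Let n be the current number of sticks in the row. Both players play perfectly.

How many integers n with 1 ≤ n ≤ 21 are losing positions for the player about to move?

9

Use the standard recursion: the mover wins at a terminal position; elsewhere, the mover wins exactly when some move hands the opponent an L position.
n=0: no move; the opponent has just taken the last stick and therefore loses → W
n=1: only reaches 0(W), which is W → L
n=2: reaches L-position 1 → W
n=3: only reaches 2(W), which is W → L
n=4: reaches L-position 3 → W
n=5: only reaches 4(W), which is W → L
n=6: reaches L-position 5 → W
n=7: reaches L-position 1 → W
n=8: only reaches 7(W), 2(W), all W → L
n=9: reaches L-position 8 → W
n=10: only reaches 9(W), 4(W), all W → L
n=11: reaches L-position 10 → W
n=12: only reaches 11(W), 6(W), all W → L
n=13: reaches L-position 12 → W
n=14: reaches L-position 8 → W
n=15: only reaches 14(W), 9(W), all W → L
n=16: reaches L-position 15 → W
n=17: only reaches 16(W), 11(W), all W → L
n=18: reaches L-position 17 → W
n=19: only reaches 18(W), 13(W), all W → L
n=20: reaches L-position 19 → W
n=21: reaches L-position 15 → W
L entries with 1 ≤ n ≤ 21 (the range starts at n=1): n = 1, 3, 5, 8, 10, 12, 15, 17, 19; that makes 9.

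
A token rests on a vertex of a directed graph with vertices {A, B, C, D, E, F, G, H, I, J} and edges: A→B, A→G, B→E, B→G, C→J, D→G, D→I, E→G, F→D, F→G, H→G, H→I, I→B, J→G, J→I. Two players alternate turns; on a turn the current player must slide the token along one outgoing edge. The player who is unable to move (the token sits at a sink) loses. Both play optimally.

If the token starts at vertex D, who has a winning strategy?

The first player wins.

Work bottom-up. With no move the player to move loses. Otherwise the position is W if at least one move leads to an L position for the opponent, and L if every move leads to a W.
Every edge goes from a vertex to one that appears earlier in the order G, E, B, I, A, D, H, J, F, C, so processing vertices in that order labels each vertex after all of its successors.
G: no outgoing edge → L
E: reaches L-position G → W
B: reaches L-position G → W
I: only reaches B(W), which is W → L
A: reaches L-position G → W
D: reaches L-position I → W
H: reaches L-position I → W
J: reaches L-position I → W
F: reaches L-position G → W
C: only reaches J(W), which is W → L
From D the player to move can move to I, reaching an L position.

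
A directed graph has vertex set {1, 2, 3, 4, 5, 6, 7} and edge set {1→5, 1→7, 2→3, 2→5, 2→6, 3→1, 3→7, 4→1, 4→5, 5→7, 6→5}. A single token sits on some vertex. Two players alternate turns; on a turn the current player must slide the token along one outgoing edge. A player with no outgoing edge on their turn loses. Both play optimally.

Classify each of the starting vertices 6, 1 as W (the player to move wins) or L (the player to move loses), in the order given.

Use the standard recursion: the mover loses at a terminal position; elsewhere, the mover wins exactly when some move hands the opponent an L position.
Every edge goes from a vertex to one that appears earlier in the order 7, 5, 6, 1, 4, 3, 2, so processing vertices in that order labels each vertex after all of its successors.
7: no outgoing edge → L
5: W (go to 7, an L position)
6: L (sole option 5(W) is W)
1: W (go to 7, an L position)
4: L (options 1(W), 5(W) are all W)
3: W (go to 7, an L position)
2: W (go to 6, an L position)

6: L, 1: W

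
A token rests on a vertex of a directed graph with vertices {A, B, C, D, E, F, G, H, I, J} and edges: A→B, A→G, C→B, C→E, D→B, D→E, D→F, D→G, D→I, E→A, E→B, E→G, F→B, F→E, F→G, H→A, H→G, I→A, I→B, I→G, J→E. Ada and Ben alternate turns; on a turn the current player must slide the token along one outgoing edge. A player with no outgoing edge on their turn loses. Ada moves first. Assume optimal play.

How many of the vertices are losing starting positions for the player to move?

3

Work bottom-up. With no move the player to move loses. Otherwise the position is W if at least one move leads to an L position for the opponent, and L if every move leads to a W.
Every edge goes from a vertex to one that appears earlier in the order B, G, A, E, I, J, C, F, H, D, so processing vertices in that order labels each vertex after all of its successors.
B: no outgoing edge → L
G: no outgoing edge → L
A: can move to G, which is L ⇒ W
E: can move to G, which is L ⇒ W
I: can move to G, which is L ⇒ W
J: the only move is to E(W), a W ⇒ L
C: can move to B, which is L ⇒ W
F: can move to G, which is L ⇒ W
H: can move to G, which is L ⇒ W
D: can move to G, which is L ⇒ W
The L vertices are B, G, J; that is 3 in all.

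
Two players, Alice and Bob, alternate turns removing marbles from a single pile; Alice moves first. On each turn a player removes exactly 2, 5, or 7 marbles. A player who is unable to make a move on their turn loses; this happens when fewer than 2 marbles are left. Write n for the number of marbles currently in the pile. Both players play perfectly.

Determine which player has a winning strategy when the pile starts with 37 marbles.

Alice wins.

Build the W/L table. Terminal = L. A non-terminal position is W if it has a move to some L; otherwise it is L.
n=0: no move → L
n=1: no move → L
n=2: reaches L-position 0 → W
n=3: reaches L-position 1 → W
n=4: only reaches 2(W), which is W → L
n=5: reaches L-position 0 → W
n=6: reaches L-position 4 → W
n=7: reaches L-position 0 → W
n=8: reaches L-position 1 → W
n=9: reaches L-position 4 → W
n=10: only reaches 8(W), 5(W), 3(W), all W → L
n=11: reaches L-position 4 → W
n=12: reaches L-position 10 → W
n=13: only reaches 11(W), 8(W), 6(W), all W → L
n=14: only reaches 12(W), 9(W), 7(W), all W → L
n=15: reaches L-position 13 → W
n=16: reaches L-position 14 → W
n=17: reaches L-position 10 → W
n=18: reaches L-position 13 → W
n=19: reaches L-position 14 → W
n=20: reaches L-position 13 → W
n=21: reaches L-position 14 → W
n=22: only reaches 20(W), 17(W), 15(W), all W → L
n=23: only reaches 21(W), 18(W), 16(W), all W → L
n=24: reaches L-position 22 → W
n=25: reaches L-position 23 → W
n=26: only reaches 24(W), 21(W), 19(W), all W → L
n=27: reaches L-position 22 → W
n=28: reaches L-position 26 → W
n=29: reaches L-position 22 → W
n=30: reaches L-position 23 → W
n=31: reaches L-position 26 → W
n=32: only reaches 30(W), 27(W), 25(W), all W → L
n=33: reaches L-position 26 → W
n=34: reaches L-position 32 → W
n=35: only reaches 33(W), 30(W), 28(W), all W → L
n=36: only reaches 34(W), 31(W), 29(W), all W → L
n=37: reaches L-position 35 → W
The starting position 37 is W: Alice should remove 2, leaving 35, handing over an L position.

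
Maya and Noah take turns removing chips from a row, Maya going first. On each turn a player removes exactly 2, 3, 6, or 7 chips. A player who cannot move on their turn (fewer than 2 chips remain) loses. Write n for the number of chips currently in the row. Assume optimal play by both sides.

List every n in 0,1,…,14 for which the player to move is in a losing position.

0, 1, 5, 9, 10, 14

Compute win/loss labels from the base case upward. A position with no move is L. Any other position is W if it can reach an L in one move, else L.
n=0: no move → L
n=1: no move → L
n=2: reaches L-position 0 → W
n=3: reaches L-position 1 → W
n=4: reaches L-position 1 → W
n=5: only reaches 3(W), 2(W), all W → L
n=6: reaches L-position 0 → W
n=7: reaches L-position 5 → W
n=8: reaches L-position 5 → W
n=9: only reaches 7(W), 6(W), 3(W), 2(W), all W → L
n=10: only reaches 8(W), 7(W), 4(W), 3(W), all W → L
n=11: reaches L-position 9 → W
n=12: reaches L-position 10 → W
n=13: reaches L-position 10 → W
n=14: only reaches 12(W), 11(W), 8(W), 7(W), all W → L
The losing starting values of n are exactly the entries labelled L in this table (6 of them).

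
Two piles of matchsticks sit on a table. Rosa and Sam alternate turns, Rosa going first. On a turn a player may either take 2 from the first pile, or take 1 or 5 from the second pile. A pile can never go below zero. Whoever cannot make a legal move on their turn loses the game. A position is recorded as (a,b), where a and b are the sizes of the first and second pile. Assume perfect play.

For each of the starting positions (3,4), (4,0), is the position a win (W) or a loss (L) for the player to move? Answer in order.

Classify positions by backward induction: terminal positions (no move available) are L. From any other position, the mover wins iff some move reaches an L.
No move ever increases a pile, so every position that can arise here has a ≤ 4 and b ≤ 4; it is enough to label the cells with 0 ≤ a ≤ 4 and 0 ≤ b ≤ 4.
Every move lowers a or b (never raises either), so fill the grid row by row in increasing a, and left to right within a row: each cell's successors are then already labelled.
      b=0  b=1  b=2  b=3  b=4
a=0:    L    W    L    W    L
a=1:    L    W    L    W    L
a=2:    W    L    W    L    W
a=3:    W    L    W    L    W
a=4:    L    W    L    W    L
Cells with no legal move (terminal, hence L): (0,0), (1,0).
The remaining L cells, each justified by listing all of its moves:
(0,2): →(0,1)(W) only, which is W, so L
(0,4): →(0,3)(W) only, which is W, so L
(1,2): →(1,1)(W) only, which is W, so L
(1,4): →(1,3)(W) only, which is W, so L
(2,1): →(0,1)(W), (2,0)(W) — all W, so L
(2,3): →(0,3)(W), (2,2)(W) — all W, so L
(3,1): →(1,1)(W), (3,0)(W) — all W, so L
(3,3): →(1,3)(W), (3,2)(W) — all W, so L
(4,0): →(2,0)(W) only, which is W, so L
(4,2): →(2,2)(W), (4,1)(W) — all W, so L
(4,4): →(2,4)(W), (4,3)(W) — all W, so L
Every other cell has at least one move into one of the L cells above, so it is W.
(3,4): the move to (1,4) reaches an L cell, so W
(4,0): one of the L cells justified above, so L

(3,4): W, (4,0): L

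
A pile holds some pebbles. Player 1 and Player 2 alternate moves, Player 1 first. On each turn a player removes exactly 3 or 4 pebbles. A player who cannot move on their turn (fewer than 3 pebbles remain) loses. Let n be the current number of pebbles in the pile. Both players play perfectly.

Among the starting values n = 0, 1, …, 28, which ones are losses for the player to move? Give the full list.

Build the W/L table. Terminal = L. A non-terminal position is W if it has a move to some L; otherwise it is L.
n=0: no move → L
n=1: no move → L
n=2: no move → L
n=3: W (go to 0, an L position)
n=4: W (go to 1, an L position)
n=5: W (go to 2, an L position)
n=6: W (go to 2, an L position)
n=7: L (options 4(W), 3(W) are all W)
n=8: L (options 5(W), 4(W) are all W)
n=9: L (options 6(W), 5(W) are all W)
n=10: W (go to 7, an L position)
n=11: W (go to 8, an L position)
n=12: W (go to 9, an L position)
n=13: W (go to 9, an L position)
n=14: L (options 11(W), 10(W) are all W)
n=15: L (options 12(W), 11(W) are all W)
n=16: L (options 13(W), 12(W) are all W)
n=17: W (go to 14, an L position)
n=18: W (go to 15, an L position)
n=19: W (go to 16, an L position)
n=20: W (go to 16, an L position)
n=21: L (options 18(W), 17(W) are all W)
n=22: L (options 19(W), 18(W) are all W)
n=23: L (options 20(W), 19(W) are all W)
n=24: W (go to 21, an L position)
n=25: W (go to 22, an L position)
n=26: W (go to 23, an L position)
n=27: W (go to 23, an L position)
n=28: L (options 25(W), 24(W) are all W)
The losing starting values of n are exactly the entries labelled L in this table (13 of them).

0, 1, 2, 7, 8, 9, 14, 15, 16, 21, 22, 23, 28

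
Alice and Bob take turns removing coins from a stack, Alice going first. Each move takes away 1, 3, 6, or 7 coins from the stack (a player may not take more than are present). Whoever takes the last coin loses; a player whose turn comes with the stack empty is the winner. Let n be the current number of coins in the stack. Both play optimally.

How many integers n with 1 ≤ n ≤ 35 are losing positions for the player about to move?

Work bottom-up. With no move the player to move wins. Otherwise the position is W if at least one move leads to an L position for the opponent, and L if every move leads to a W.
n=0: no move; the opponent has just taken the last coin and therefore loses → W
n=1: →0(W) only, which is W, so L
n=2: →1(L), so W
n=3: →2(W), 0(W) — all W, so L
n=4: →3(L), so W
n=5: →4(W), 2(W) — all W, so L
n=6: →5(L), so W
n=7: →1(L), so W
n=8: →5(L), so W
n=9: →3(L), so W
n=10: →3(L), so W
n=11: →5(L), so W
n=12: →5(L), so W
n=13: →12(W), 10(W), 7(W), 6(W) — all W, so L
n=14: →13(L), so W
n=15: →14(W), 12(W), 9(W), 8(W) — all W, so L
n=16: →15(L), so W
n=17: →16(W), 14(W), 11(W), 10(W) — all W, so L
n=18: →17(L), so W
n=19: →13(L), so W
n=20: →17(L), so W
n=21: →15(L), so W
n=22: →15(L), so W
n=23: →17(L), so W
n=24: →17(L), so W
n=25: →24(W), 22(W), 19(W), 18(W) — all W, so L
n=26: →25(L), so W
n=27: →26(W), 24(W), 21(W), 20(W) — all W, so L
n=28: →27(L), so W
n=29: →28(W), 26(W), 23(W), 22(W) — all W, so L
n=30: →29(L), so W
n=31: →25(L), so W
n=32: →29(L), so W
n=33: →27(L), so W
n=34: →27(L), so W
n=35: →29(L), so W
L entries with 1 ≤ n ≤ 35 (the range starts at n=1): n = 1, 3, 5, 13, 15, 17, 25, 27, 29; that makes 9.

9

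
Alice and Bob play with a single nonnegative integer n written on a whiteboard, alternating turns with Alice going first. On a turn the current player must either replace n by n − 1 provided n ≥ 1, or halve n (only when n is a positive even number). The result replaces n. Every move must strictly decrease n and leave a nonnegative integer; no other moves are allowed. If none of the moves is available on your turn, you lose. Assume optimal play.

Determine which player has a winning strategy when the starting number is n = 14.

Positions with no move are L. A position that does have a move is losing for the player to move precisely when every available move leads to a winning position for the opponent. Fill in the labels:
n=0: no move → L
n=1: W (go to 0, an L position)
n=2: L (sole option 1(W) is W)
n=3: W (go to 2, an L position)
n=4: W (go to 2, an L position)
n=5: L (sole option 4(W) is W)
n=6: W (go to 5, an L position)
n=7: L (sole option 6(W) is W)
n=8: W (go to 7, an L position)
n=9: L (sole option 8(W) is W)
n=10: W (go to 5, an L position)
n=11: L (sole option 10(W) is W)
n=12: W (go to 11, an L position)
n=13: L (sole option 12(W) is W)
n=14: W (go to 7, an L position)
From 14 Alice can move to 7, reaching an L position.

Alice wins.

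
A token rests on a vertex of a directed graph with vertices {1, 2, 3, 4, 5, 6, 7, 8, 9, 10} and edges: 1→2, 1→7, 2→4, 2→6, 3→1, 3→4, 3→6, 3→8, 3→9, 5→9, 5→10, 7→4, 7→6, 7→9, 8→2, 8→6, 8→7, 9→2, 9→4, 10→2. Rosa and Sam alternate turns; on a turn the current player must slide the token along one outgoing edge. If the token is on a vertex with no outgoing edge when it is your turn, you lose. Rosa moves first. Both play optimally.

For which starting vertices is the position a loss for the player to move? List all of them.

1, 4, 6, 10

Use the standard recursion: the mover loses at a terminal position; elsewhere, the mover wins exactly when some move hands the opponent an L position.
Every edge goes from a vertex to one that appears earlier in the order 4, 6, 2, 9, 7, 8, 10, 5, 1, 3, so processing vertices in that order labels each vertex after all of its successors.
4: no outgoing edge → L
6: no outgoing edge → L
2: W (go to 6, an L position)
9: W (go to 4, an L position)
7: W (go to 6, an L position)
8: W (go to 6, an L position)
10: L (sole option 2(W) is W)
5: W (go to 10, an L position)
1: L (options 7(W), 2(W) are all W)
3: W (go to 1, an L position)
Reading off the rows marked L gives the requested list; there are 4 such vertices.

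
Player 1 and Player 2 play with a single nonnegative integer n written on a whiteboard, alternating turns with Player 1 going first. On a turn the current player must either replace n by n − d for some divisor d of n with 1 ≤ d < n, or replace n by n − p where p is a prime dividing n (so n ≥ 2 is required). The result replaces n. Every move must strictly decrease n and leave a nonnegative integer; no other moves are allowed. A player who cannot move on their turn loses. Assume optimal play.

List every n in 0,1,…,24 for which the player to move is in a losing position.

Build the W/L table. Terminal = L. A non-terminal position is W if it has a move to some L; otherwise it is L.
n=0: no move → L
n=1: no move → L
n=2: W (go to 0, an L position)
n=3: W (go to 0, an L position)
n=4: L (options 2(W), 3(W) are all W)
n=5: W (go to 0, an L position)
n=6: W (go to 4, an L position)
n=7: W (go to 0, an L position)
n=8: W (go to 4, an L position)
n=9: L (options 6(W), 8(W) are all W)
n=10: W (go to 9, an L position)
n=11: W (go to 0, an L position)
n=12: W (go to 9, an L position)
n=13: W (go to 0, an L position)
n=14: L (options 7(W), 12(W), 13(W) are all W)
n=15: W (go to 14, an L position)
n=16: W (go to 14, an L position)
n=17: W (go to 0, an L position)
n=18: W (go to 9, an L position)
n=19: W (go to 0, an L position)
n=20: L (options 10(W), 15(W), 16(W), 18(W), 19(W) are all W)
n=21: W (go to 14, an L position)
n=22: W (go to 20, an L position)
n=23: W (go to 0, an L position)
n=24: W (go to 20, an L position)
The losing starting values of n are exactly the entries labelled L in this table (6 of them).

0, 1, 4, 9, 14, 20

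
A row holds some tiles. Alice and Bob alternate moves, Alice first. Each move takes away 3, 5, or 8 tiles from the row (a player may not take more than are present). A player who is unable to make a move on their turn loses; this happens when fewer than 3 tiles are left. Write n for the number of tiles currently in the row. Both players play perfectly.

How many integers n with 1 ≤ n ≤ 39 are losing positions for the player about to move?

Use the standard recursion: the mover loses at a terminal position; elsewhere, the mover wins exactly when some move hands the opponent an L position.
n=0: no move → L
n=1: no move → L
n=2: no move → L
n=3: can move to 0, which is L ⇒ W
n=4: can move to 1, which is L ⇒ W
n=5: can move to 2, which is L ⇒ W
n=6: can move to 1, which is L ⇒ W
n=7: can move to 2, which is L ⇒ W
n=8: can move to 0, which is L ⇒ W
n=9: can move to 1, which is L ⇒ W
n=10: can move to 2, which is L ⇒ W
n=11: moves to 8(W), 6(W), 3(W); every one is W ⇒ L
n=12: moves to 9(W), 7(W), 4(W); every one is W ⇒ L
n=13: moves to 10(W), 8(W), 5(W); every one is W ⇒ L
n=14: can move to 11, which is L ⇒ W
n=15: can move to 12, which is L ⇒ W
n=16: can move to 13, which is L ⇒ W
n=17: can move to 12, which is L ⇒ W
n=18: can move to 13, which is L ⇒ W
n=19: can move to 11, which is L ⇒ W
n=20: can move to 12, which is L ⇒ W
n=21: can move to 13, which is L ⇒ W
n=22: moves to 19(W), 17(W), 14(W); every one is W ⇒ L
n=23: moves to 20(W), 18(W), 15(W); every one is W ⇒ L
n=24: moves to 21(W), 19(W), 16(W); every one is W ⇒ L
n=25: can move to 22, which is L ⇒ W
n=26: can move to 23, which is L ⇒ W
n=27: can move to 24, which is L ⇒ W
n=28: can move to 23, which is L ⇒ W
n=29: can move to 24, which is L ⇒ W
n=30: can move to 22, which is L ⇒ W
n=31: can move to 23, which is L ⇒ W
n=32: can move to 24, which is L ⇒ W
n=33: moves to 30(W), 28(W), 25(W); every one is W ⇒ L
n=34: moves to 31(W), 29(W), 26(W); every one is W ⇒ L
n=35: moves to 32(W), 30(W), 27(W); every one is W ⇒ L
n=36: can move to 33, which is L ⇒ W
n=37: can move to 34, which is L ⇒ W
n=38: can move to 35, which is L ⇒ W
n=39: can move to 34, which is L ⇒ W
L entries with 1 ≤ n ≤ 39 (n=0 is outside the asked range and is not counted): n = 1, 2, 11, 12, 13, 22, 23, 24, 33, 34, 35; that makes 11.

11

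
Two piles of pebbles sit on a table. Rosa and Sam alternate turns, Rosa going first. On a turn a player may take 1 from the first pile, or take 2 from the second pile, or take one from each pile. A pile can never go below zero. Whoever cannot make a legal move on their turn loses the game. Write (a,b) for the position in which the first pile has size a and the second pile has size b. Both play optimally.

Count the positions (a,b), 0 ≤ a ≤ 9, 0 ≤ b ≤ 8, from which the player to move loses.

32

Work bottom-up. With no move the player to move loses. Otherwise the position is W if at least one move leads to an L position for the opponent, and L if every move leads to a W.
Every move lowers a or b (never raises either), so fill the grid row by row in increasing a, and left to right within a row: each cell's successors are then already labelled.
      b=0  b=1  b=2  b=3  b=4  b=5  b=6  b=7  b=8
a=0:    L    L    W    W    L    L    W    W    L
a=1:    W    W    W    L    W    W    W    L    W
a=2:    L    L    W    W    W    L    L    W    W
a=3:    W    W    W    L    L    W    W    W    L
a=4:    L    L    W    W    W    W    L    L    W
a=5:    W    W    W    L    L    W    W    W    W
a=6:    L    L    W    W    W    W    L    L    W
a=7:    W    W    W    L    L    W    W    W    W
a=8:    L    L    W    W    W    W    L    L    W
a=9:    W    W    W    L    L    W    W    W    W
Cells with no legal move (terminal, hence L): (0,0), (0,1).
The remaining L cells, each justified by listing all of its moves:
(0,4): the only move is to (0,2)(W), a W ⇒ L
(0,5): the only move is to (0,3)(W), a W ⇒ L
(0,8): the only move is to (0,6)(W), a W ⇒ L
(1,3): moves to (0,3)(W), (1,1)(W), (0,2)(W); every one is W ⇒ L
(1,7): moves to (0,7)(W), (1,5)(W), (0,6)(W); every one is W ⇒ L
(2,0): the only move is to (1,0)(W), a W ⇒ L
(2,1): moves to (1,1)(W), (1,0)(W); every one is W ⇒ L
(2,5): moves to (1,5)(W), (2,3)(W), (1,4)(W); every one is W ⇒ L
(2,6): moves to (1,6)(W), (2,4)(W), (1,5)(W); every one is W ⇒ L
(3,3): moves to (2,3)(W), (3,1)(W), (2,2)(W); every one is W ⇒ L
(3,4): moves to (2,4)(W), (3,2)(W), (2,3)(W); every one is W ⇒ L
(3,8): moves to (2,8)(W), (3,6)(W), (2,7)(W); every one is W ⇒ L
(4,0): the only move is to (3,0)(W), a W ⇒ L
(4,1): moves to (3,1)(W), (3,0)(W); every one is W ⇒ L
(4,6): moves to (3,6)(W), (4,4)(W), (3,5)(W); every one is W ⇒ L
(4,7): moves to (3,7)(W), (4,5)(W), (3,6)(W); every one is W ⇒ L
(5,3): moves to (4,3)(W), (5,1)(W), (4,2)(W); every one is W ⇒ L
(5,4): moves to (4,4)(W), (5,2)(W), (4,3)(W); every one is W ⇒ L
(6,0): the only move is to (5,0)(W), a W ⇒ L
(6,1): moves to (5,1)(W), (5,0)(W); every one is W ⇒ L
(6,6): moves to (5,6)(W), (6,4)(W), (5,5)(W); every one is W ⇒ L
(6,7): moves to (5,7)(W), (6,5)(W), (5,6)(W); every one is W ⇒ L
(7,3): moves to (6,3)(W), (7,1)(W), (6,2)(W); every one is W ⇒ L
(7,4): moves to (6,4)(W), (7,2)(W), (6,3)(W); every one is W ⇒ L
(8,0): the only move is to (7,0)(W), a W ⇒ L
(8,1): moves to (7,1)(W), (7,0)(W); every one is W ⇒ L
(8,6): moves to (7,6)(W), (8,4)(W), (7,5)(W); every one is W ⇒ L
(8,7): moves to (7,7)(W), (8,5)(W), (7,6)(W); every one is W ⇒ L
(9,3): moves to (8,3)(W), (9,1)(W), (8,2)(W); every one is W ⇒ L
(9,4): moves to (8,4)(W), (9,2)(W), (8,3)(W); every one is W ⇒ L
Every other cell has at least one move into one of the L cells above, so it is W.
L cells per row: a=0: 5, a=1: 2, a=2: 4, a=3: 3, a=4: 4, a=5: 2, a=6: 4, a=7: 2, a=8: 4, a=9: 2; total 32.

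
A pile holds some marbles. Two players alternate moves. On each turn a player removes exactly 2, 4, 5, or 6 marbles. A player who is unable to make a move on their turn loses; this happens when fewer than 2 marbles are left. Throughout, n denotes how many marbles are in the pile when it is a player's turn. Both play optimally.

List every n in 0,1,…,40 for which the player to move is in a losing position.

0, 1, 8, 9, 16, 17, 24, 25, 32, 33, 40

Build the W/L table. Terminal = L. A non-terminal position is W if it has a move to some L; otherwise it is L.
n=0: no move → L
n=1: no move → L
n=2: reaches L-position 0 → W
n=3: reaches L-position 1 → W
n=4: reaches L-position 0 → W
n=5: reaches L-position 1 → W
n=6: reaches L-position 1 → W
n=7: reaches L-position 1 → W
n=8: only reaches 6(W), 4(W), 3(W), 2(W), all W → L
n=9: only reaches 7(W), 5(W), 4(W), 3(W), all W → L
n=10: reaches L-position 8 → W
n=11: reaches L-position 9 → W
n=12: reaches L-position 8 → W
n=13: reaches L-position 9 → W
n=14: reaches L-position 9 → W
n=15: reaches L-position 9 → W
n=16: only reaches 14(W), 12(W), 11(W), 10(W), all W → L
n=17: only reaches 15(W), 13(W), 12(W), 11(W), all W → L
n=18: reaches L-position 16 → W
n=19: reaches L-position 17 → W
n=20: reaches L-position 16 → W
n=21: reaches L-position 17 → W
n=22: reaches L-position 17 → W
n=23: reaches L-position 17 → W
n=24: only reaches 22(W), 20(W), 19(W), 18(W), all W → L
n=25: only reaches 23(W), 21(W), 20(W), 19(W), all W → L
n=26: reaches L-position 24 → W
n=27: reaches L-position 25 → W
n=28: reaches L-position 24 → W
n=29: reaches L-position 25 → W
n=30: reaches L-position 25 → W
n=31: reaches L-position 25 → W
n=32: only reaches 30(W), 28(W), 27(W), 26(W), all W → L
n=33: only reaches 31(W), 29(W), 28(W), 27(W), all W → L
n=34: reaches L-position 32 → W
n=35: reaches L-position 33 → W
n=36: reaches L-position 32 → W
n=37: reaches L-position 33 → W
n=38: reaches L-position 33 → W
n=39: reaches L-position 33 → W
n=40: only reaches 38(W), 36(W), 35(W), 34(W), all W → L
Reading off the rows marked L gives the requested list; there are 11 such values of n.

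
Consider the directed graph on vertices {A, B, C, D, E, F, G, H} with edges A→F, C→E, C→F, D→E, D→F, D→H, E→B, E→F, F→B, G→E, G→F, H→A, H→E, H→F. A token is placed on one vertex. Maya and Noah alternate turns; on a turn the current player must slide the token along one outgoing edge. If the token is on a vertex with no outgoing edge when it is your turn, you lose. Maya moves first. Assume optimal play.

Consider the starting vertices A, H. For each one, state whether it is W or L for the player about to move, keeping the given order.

A: L, H: W

Use the standard recursion: the mover loses at a terminal position; elsewhere, the mover wins exactly when some move hands the opponent an L position.
Every edge goes from a vertex to one that appears earlier in the order B, F, A, E, G, H, D, C, so processing vertices in that order labels each vertex after all of its successors.
B: no outgoing edge → L
F: reaches L-position B → W
A: only reaches F(W), which is W → L
E: reaches L-position B → W
G: only reaches E(W), F(W), all W → L
H: reaches L-position A → W
D: only reaches H(W), E(W), F(W), all W → L
C: only reaches E(W), F(W), all W → L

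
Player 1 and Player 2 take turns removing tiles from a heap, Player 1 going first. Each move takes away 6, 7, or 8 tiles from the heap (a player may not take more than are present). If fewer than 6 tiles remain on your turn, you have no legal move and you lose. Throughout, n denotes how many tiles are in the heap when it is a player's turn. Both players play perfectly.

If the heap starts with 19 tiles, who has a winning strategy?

Player 2 wins.

Compute win/loss labels from the base case upward. A position with no move is L. Any other position is W if it can reach an L in one move, else L.
n=0: no move → L
n=1: no move → L
n=2: no move → L
n=3: no move → L
n=4: no move → L
n=5: no move → L
n=6: can move to 0, which is L ⇒ W
n=7: can move to 1, which is L ⇒ W
n=8: can move to 2, which is L ⇒ W
n=9: can move to 3, which is L ⇒ W
n=10: can move to 4, which is L ⇒ W
n=11: can move to 5, which is L ⇒ W
n=12: can move to 5, which is L ⇒ W
n=13: can move to 5, which is L ⇒ W
n=14: moves to 8(W), 7(W), 6(W); every one is W ⇒ L
n=15: moves to 9(W), 8(W), 7(W); every one is W ⇒ L
n=16: moves to 10(W), 9(W), 8(W); every one is W ⇒ L
n=17: moves to 11(W), 10(W), 9(W); every one is W ⇒ L
n=18: moves to 12(W), 11(W), 10(W); every one is W ⇒ L
n=19: moves to 13(W), 12(W), 11(W); every one is W ⇒ L
The starting position 19 is L: whatever Player 1 does, the opponent receives a W position.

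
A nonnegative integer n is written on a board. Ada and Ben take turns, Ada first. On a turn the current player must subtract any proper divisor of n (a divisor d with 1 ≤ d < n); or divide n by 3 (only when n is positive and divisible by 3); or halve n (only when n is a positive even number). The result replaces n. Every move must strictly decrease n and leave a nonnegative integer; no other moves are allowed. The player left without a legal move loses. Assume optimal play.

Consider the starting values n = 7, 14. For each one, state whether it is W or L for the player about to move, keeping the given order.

7: L, 14: W

Label each position W (a win for the player to move) or L (a loss). A position with no legal move is L; any other position is W exactly when some move reaches an L, and L when every move reaches a W.
n=0: no move → L
n=1: no move → L
n=2: W (go to 1, an L position)
n=3: W (go to 1, an L position)
n=4: L (options 2(W), 3(W) are all W)
n=5: W (go to 4, an L position)
n=6: W (go to 4, an L position)
n=7: L (sole option 6(W) is W)
n=8: W (go to 4, an L position)
n=9: L (options 3(W), 6(W), 8(W) are all W)
n=10: W (go to 9, an L position)
n=11: L (sole option 10(W) is W)
n=12: W (go to 4, an L position)
n=13: L (sole option 12(W) is W)
n=14: W (go to 7, an L position)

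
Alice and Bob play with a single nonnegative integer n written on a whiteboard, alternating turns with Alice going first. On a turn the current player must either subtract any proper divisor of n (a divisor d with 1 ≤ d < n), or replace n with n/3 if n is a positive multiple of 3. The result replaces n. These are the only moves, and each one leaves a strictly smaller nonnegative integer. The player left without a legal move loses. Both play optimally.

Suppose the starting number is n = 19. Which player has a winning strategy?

Compute win/loss labels from the base case upward. A position with no move is L. Any other position is W if it can reach an L in one move, else L.
n=0: no move → L
n=1: no move → L
n=2: →1(L), so W
n=3: →1(L), so W
n=4: →2(W), 3(W) — all W, so L
n=5: →4(L), so W
n=6: →4(L), so W
n=7: →6(W) only, which is W, so L
n=8: →4(L), so W
n=9: →3(W), 6(W), 8(W) — all W, so L
n=10: →9(L), so W
n=11: →10(W) only, which is W, so L
n=12: →4(L), so W
n=13: →12(W) only, which is W, so L
n=14: →7(L), so W
n=15: →5(W), 10(W), 12(W), 14(W) — all W, so L
n=16: →15(L), so W
n=17: →16(W) only, which is W, so L
n=18: →9(L), so W
n=19: →18(W) only, which is W, so L
The starting position 19 is L: whatever Alice does, the opponent receives a W position.

Bob wins.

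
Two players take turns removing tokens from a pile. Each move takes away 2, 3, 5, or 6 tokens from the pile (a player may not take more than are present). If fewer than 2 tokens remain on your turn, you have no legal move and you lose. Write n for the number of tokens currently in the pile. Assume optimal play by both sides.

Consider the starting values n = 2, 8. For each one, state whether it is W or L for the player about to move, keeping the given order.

Build the W/L table. Terminal = L. A non-terminal position is W if it has a move to some L; otherwise it is L.
n=0: no move → L
n=1: no move → L
n=2: W (go to 0, an L position)
n=3: W (go to 1, an L position)
n=4: W (go to 1, an L position)
n=5: W (go to 0, an L position)
n=6: W (go to 1, an L position)
n=7: W (go to 1, an L position)
n=8: L (options 6(W), 5(W), 3(W), 2(W) are all W)

2: W, 8: L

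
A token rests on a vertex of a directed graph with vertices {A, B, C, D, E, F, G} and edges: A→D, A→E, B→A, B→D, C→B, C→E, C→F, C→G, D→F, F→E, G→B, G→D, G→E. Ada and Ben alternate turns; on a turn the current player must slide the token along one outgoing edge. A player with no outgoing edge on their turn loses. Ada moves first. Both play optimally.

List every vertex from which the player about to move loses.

Use the standard recursion: the mover loses at a terminal position; elsewhere, the mover wins exactly when some move hands the opponent an L position.
Every edge goes from a vertex to one that appears earlier in the order E, F, D, A, B, G, C, so processing vertices in that order labels each vertex after all of its successors.
E: no outgoing edge → L
F: reaches L-position E → W
D: only reaches F(W), which is W → L
A: reaches L-position D → W
B: reaches L-position D → W
G: reaches L-position D → W
C: reaches L-position E → W
Reading off the rows marked L gives the requested list; there are 2 such vertices.

D, E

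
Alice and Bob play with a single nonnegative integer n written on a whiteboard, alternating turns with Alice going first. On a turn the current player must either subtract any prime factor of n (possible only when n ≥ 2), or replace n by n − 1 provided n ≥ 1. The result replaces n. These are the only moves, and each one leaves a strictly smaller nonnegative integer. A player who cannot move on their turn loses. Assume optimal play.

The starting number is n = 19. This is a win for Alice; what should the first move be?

Label each position W (a win for the player to move) or L (a loss). A position with no legal move is L; any other position is W exactly when some move reaches an L, and L when every move reaches a W.
n=0: no move → L
n=1: reaches L-position 0 → W
n=2: reaches L-position 0 → W
n=3: reaches L-position 0 → W
n=4: only reaches 2(W), 3(W), all W → L
n=5: reaches L-position 0 → W
n=6: reaches L-position 4 → W
n=7: reaches L-position 0 → W
n=8: only reaches 6(W), 7(W), all W → L
n=9: reaches L-position 8 → W
n=10: reaches L-position 8 → W
n=11: reaches L-position 0 → W
n=12: only reaches 9(W), 10(W), 11(W), all W → L
n=13: reaches L-position 0 → W
n=14: reaches L-position 12 → W
n=15: reaches L-position 12 → W
n=16: only reaches 14(W), 15(W), all W → L
n=17: reaches L-position 0 → W
n=18: reaches L-position 16 → W
n=19: reaches L-position 0 → W
From 19, the L positions reachable in one move are: 0.

Move to 0.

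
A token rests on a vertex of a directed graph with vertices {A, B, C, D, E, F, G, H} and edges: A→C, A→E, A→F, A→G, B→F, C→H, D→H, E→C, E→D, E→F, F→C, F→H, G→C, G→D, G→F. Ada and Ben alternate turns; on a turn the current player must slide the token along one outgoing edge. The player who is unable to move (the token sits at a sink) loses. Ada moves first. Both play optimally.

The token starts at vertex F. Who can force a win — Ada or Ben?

Ada wins.

Work bottom-up. With no move the player to move loses. Otherwise the position is W if at least one move leads to an L position for the opponent, and L if every move leads to a W.
Every edge goes from a vertex to one that appears earlier in the order H, C, F, D, G, E, A, B, so processing vertices in that order labels each vertex after all of its successors.
H: no outgoing edge → L
C: W (go to H, an L position)
F: W (go to H, an L position)
D: W (go to H, an L position)
G: L (options D(W), F(W), C(W) are all W)
E: L (options D(W), F(W), C(W) are all W)
A: W (go to E, an L position)
B: L (sole option F(W) is W)
From F Ada can move to H, reaching an L position.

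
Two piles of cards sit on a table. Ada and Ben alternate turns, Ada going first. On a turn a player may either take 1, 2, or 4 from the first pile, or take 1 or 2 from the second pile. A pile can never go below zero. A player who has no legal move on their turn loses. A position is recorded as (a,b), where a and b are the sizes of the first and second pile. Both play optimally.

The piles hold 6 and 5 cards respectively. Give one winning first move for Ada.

Move to (5,5).

Compute win/loss labels from the base case upward. A position with no move is L. Any other position is W if it can reach an L in one move, else L.
No move ever increases a pile, so every position that can arise here has a ≤ 6 and b ≤ 5; it is enough to label the cells with 0 ≤ a ≤ 6 and 0 ≤ b ≤ 5.
Every move lowers a or b (never raises either), so fill the grid row by row in increasing a, and left to right within a row: each cell's successors are then already labelled.
      b=0  b=1  b=2  b=3  b=4  b=5
a=0:    L    W    W    L    W    W
a=1:    W    L    W    W    L    W
a=2:    W    W    L    W    W    L
a=3:    L    W    W    L    W    W
a=4:    W    L    W    W    L    W
a=5:    W    W    L    W    W    L
a=6:    L    W    W    L    W    W
Cells with no legal move (terminal, hence L): (0,0).
The remaining L cells, each justified by listing all of its moves:
(0,3): L (options (0,2)(W), (0,1)(W) are all W)
(1,1): L (options (0,1)(W), (1,0)(W) are all W)
(1,4): L (options (0,4)(W), (1,3)(W), (1,2)(W) are all W)
(2,2): L (options (1,2)(W), (0,2)(W), (2,1)(W), (2,0)(W) are all W)
(2,5): L (options (1,5)(W), (0,5)(W), (2,4)(W), (2,3)(W) are all W)
(3,0): L (options (2,0)(W), (1,0)(W) are all W)
(3,3): L (options (2,3)(W), (1,3)(W), (3,2)(W), (3,1)(W) are all W)
(4,1): L (options (3,1)(W), (2,1)(W), (0,1)(W), (4,0)(W) are all W)
(4,4): L (options (3,4)(W), (2,4)(W), (0,4)(W), (4,3)(W), (4,2)(W) are all W)
(5,2): L (options (4,2)(W), (3,2)(W), (1,2)(W), (5,1)(W), (5,0)(W) are all W)
(5,5): L (options (4,5)(W), (3,5)(W), (1,5)(W), (5,4)(W), (5,3)(W) are all W)
(6,0): L (options (5,0)(W), (4,0)(W), (2,0)(W) are all W)
(6,3): L (options (5,3)(W), (4,3)(W), (2,3)(W), (6,2)(W), (6,1)(W) are all W)
Every other cell has at least one move into one of the L cells above, so it is W.
From (6,5), the L positions reachable in one move are: (5,5), (2,5), (6,3). Any move reaching one of these is winning.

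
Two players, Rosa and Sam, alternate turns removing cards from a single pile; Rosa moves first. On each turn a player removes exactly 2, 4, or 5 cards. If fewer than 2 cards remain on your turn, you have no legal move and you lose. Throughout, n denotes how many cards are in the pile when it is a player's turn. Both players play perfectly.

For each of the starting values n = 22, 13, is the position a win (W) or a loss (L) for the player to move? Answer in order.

Work bottom-up. With no move the player to move loses. Otherwise the position is W if at least one move leads to an L position for the opponent, and L if every move leads to a W.
n=0: no move → L
n=1: no move → L
n=2: can move to 0, which is L ⇒ W
n=3: can move to 1, which is L ⇒ W
n=4: can move to 0, which is L ⇒ W
n=5: can move to 1, which is L ⇒ W
n=6: can move to 1, which is L ⇒ W
n=7: moves to 5(W), 3(W), 2(W); every one is W ⇒ L
n=8: moves to 6(W), 4(W), 3(W); every one is W ⇒ L
n=9: can move to 7, which is L ⇒ W
n=10: can move to 8, which is L ⇒ W
n=11: can move to 7, which is L ⇒ W
n=12: can move to 8, which is L ⇒ W
n=13: can move to 8, which is L ⇒ W
n=14: moves to 12(W), 10(W), 9(W); every one is W ⇒ L
n=15: moves to 13(W), 11(W), 10(W); every one is W ⇒ L
n=16: can move to 14, which is L ⇒ W
n=17: can move to 15, which is L ⇒ W
n=18: can move to 14, which is L ⇒ W
n=19: can move to 15, which is L ⇒ W
n=20: can move to 15, which is L ⇒ W
n=21: moves to 19(W), 17(W), 16(W); every one is W ⇒ L
n=22: moves to 20(W), 18(W), 17(W); every one is W ⇒ L

22: L, 13: W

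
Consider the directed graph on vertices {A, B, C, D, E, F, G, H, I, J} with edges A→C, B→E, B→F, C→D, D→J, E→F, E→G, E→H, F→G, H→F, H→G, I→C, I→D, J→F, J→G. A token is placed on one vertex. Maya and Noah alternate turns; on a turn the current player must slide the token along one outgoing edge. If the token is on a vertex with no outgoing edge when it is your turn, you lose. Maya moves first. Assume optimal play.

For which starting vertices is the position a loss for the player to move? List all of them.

A, B, D, G

Classify positions by backward induction: terminal positions (no move available) are L. From any other position, the mover wins iff some move reaches an L.
Every edge goes from a vertex to one that appears earlier in the order G, F, H, E, J, D, C, I, B, A, so processing vertices in that order labels each vertex after all of its successors.
G: no outgoing edge → L
F: reaches L-position G → W
H: reaches L-position G → W
E: reaches L-position G → W
J: reaches L-position G → W
D: only reaches J(W), which is W → L
C: reaches L-position D → W
I: reaches L-position D → W
B: only reaches E(W), F(W), all W → L
A: only reaches C(W), which is W → L
Reading off the rows marked L gives the requested list; there are 4 such vertices.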